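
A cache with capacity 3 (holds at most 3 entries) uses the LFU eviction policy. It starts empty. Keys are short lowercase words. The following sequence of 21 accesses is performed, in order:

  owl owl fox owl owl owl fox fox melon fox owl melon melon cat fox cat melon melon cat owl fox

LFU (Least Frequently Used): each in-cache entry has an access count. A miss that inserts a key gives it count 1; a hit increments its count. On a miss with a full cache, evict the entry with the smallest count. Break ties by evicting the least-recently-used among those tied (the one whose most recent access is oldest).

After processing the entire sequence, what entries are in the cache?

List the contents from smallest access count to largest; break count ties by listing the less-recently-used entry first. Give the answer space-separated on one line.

Answer: cat fox owl

Derivation:
LFU simulation (capacity=3):
  1. access owl: MISS. Cache: [owl(c=1)]
  2. access owl: HIT, count now 2. Cache: [owl(c=2)]
  3. access fox: MISS. Cache: [fox(c=1) owl(c=2)]
  4. access owl: HIT, count now 3. Cache: [fox(c=1) owl(c=3)]
  5. access owl: HIT, count now 4. Cache: [fox(c=1) owl(c=4)]
  6. access owl: HIT, count now 5. Cache: [fox(c=1) owl(c=5)]
  7. access fox: HIT, count now 2. Cache: [fox(c=2) owl(c=5)]
  8. access fox: HIT, count now 3. Cache: [fox(c=3) owl(c=5)]
  9. access melon: MISS. Cache: [melon(c=1) fox(c=3) owl(c=5)]
  10. access fox: HIT, count now 4. Cache: [melon(c=1) fox(c=4) owl(c=5)]
  11. access owl: HIT, count now 6. Cache: [melon(c=1) fox(c=4) owl(c=6)]
  12. access melon: HIT, count now 2. Cache: [melon(c=2) fox(c=4) owl(c=6)]
  13. access melon: HIT, count now 3. Cache: [melon(c=3) fox(c=4) owl(c=6)]
  14. access cat: MISS, evict melon(c=3). Cache: [cat(c=1) fox(c=4) owl(c=6)]
  15. access fox: HIT, count now 5. Cache: [cat(c=1) fox(c=5) owl(c=6)]
  16. access cat: HIT, count now 2. Cache: [cat(c=2) fox(c=5) owl(c=6)]
  17. access melon: MISS, evict cat(c=2). Cache: [melon(c=1) fox(c=5) owl(c=6)]
  18. access melon: HIT, count now 2. Cache: [melon(c=2) fox(c=5) owl(c=6)]
  19. access cat: MISS, evict melon(c=2). Cache: [cat(c=1) fox(c=5) owl(c=6)]
  20. access owl: HIT, count now 7. Cache: [cat(c=1) fox(c=5) owl(c=7)]
  21. access fox: HIT, count now 6. Cache: [cat(c=1) fox(c=6) owl(c=7)]
Total: 15 hits, 6 misses, 3 evictions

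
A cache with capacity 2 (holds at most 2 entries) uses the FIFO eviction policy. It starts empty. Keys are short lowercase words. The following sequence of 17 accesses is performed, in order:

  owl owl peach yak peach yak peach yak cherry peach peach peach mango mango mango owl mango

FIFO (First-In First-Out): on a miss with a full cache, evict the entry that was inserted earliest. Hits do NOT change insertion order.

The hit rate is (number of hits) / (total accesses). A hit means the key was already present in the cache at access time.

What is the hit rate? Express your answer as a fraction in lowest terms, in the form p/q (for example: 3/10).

FIFO simulation (capacity=2):
  1. access owl: MISS. Cache (old->new): [owl]
  2. access owl: HIT. Cache (old->new): [owl]
  3. access peach: MISS. Cache (old->new): [owl peach]
  4. access yak: MISS, evict owl. Cache (old->new): [peach yak]
  5. access peach: HIT. Cache (old->new): [peach yak]
  6. access yak: HIT. Cache (old->new): [peach yak]
  7. access peach: HIT. Cache (old->new): [peach yak]
  8. access yak: HIT. Cache (old->new): [peach yak]
  9. access cherry: MISS, evict peach. Cache (old->new): [yak cherry]
  10. access peach: MISS, evict yak. Cache (old->new): [cherry peach]
  11. access peach: HIT. Cache (old->new): [cherry peach]
  12. access peach: HIT. Cache (old->new): [cherry peach]
  13. access mango: MISS, evict cherry. Cache (old->new): [peach mango]
  14. access mango: HIT. Cache (old->new): [peach mango]
  15. access mango: HIT. Cache (old->new): [peach mango]
  16. access owl: MISS, evict peach. Cache (old->new): [mango owl]
  17. access mango: HIT. Cache (old->new): [mango owl]
Total: 10 hits, 7 misses, 5 evictions

Hit rate = 10/17

Answer: 10/17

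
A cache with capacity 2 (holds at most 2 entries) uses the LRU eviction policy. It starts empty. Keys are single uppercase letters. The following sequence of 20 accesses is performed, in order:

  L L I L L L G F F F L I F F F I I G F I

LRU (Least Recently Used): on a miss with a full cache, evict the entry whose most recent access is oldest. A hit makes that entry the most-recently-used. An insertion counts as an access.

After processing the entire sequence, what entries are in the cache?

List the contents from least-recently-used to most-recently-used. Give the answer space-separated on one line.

Answer: F I

Derivation:
LRU simulation (capacity=2):
  1. access L: MISS. Cache (LRU->MRU): [L]
  2. access L: HIT. Cache (LRU->MRU): [L]
  3. access I: MISS. Cache (LRU->MRU): [L I]
  4. access L: HIT. Cache (LRU->MRU): [I L]
  5. access L: HIT. Cache (LRU->MRU): [I L]
  6. access L: HIT. Cache (LRU->MRU): [I L]
  7. access G: MISS, evict I. Cache (LRU->MRU): [L G]
  8. access F: MISS, evict L. Cache (LRU->MRU): [G F]
  9. access F: HIT. Cache (LRU->MRU): [G F]
  10. access F: HIT. Cache (LRU->MRU): [G F]
  11. access L: MISS, evict G. Cache (LRU->MRU): [F L]
  12. access I: MISS, evict F. Cache (LRU->MRU): [L I]
  13. access F: MISS, evict L. Cache (LRU->MRU): [I F]
  14. access F: HIT. Cache (LRU->MRU): [I F]
  15. access F: HIT. Cache (LRU->MRU): [I F]
  16. access I: HIT. Cache (LRU->MRU): [F I]
  17. access I: HIT. Cache (LRU->MRU): [F I]
  18. access G: MISS, evict F. Cache (LRU->MRU): [I G]
  19. access F: MISS, evict I. Cache (LRU->MRU): [G F]
  20. access I: MISS, evict G. Cache (LRU->MRU): [F I]
Total: 10 hits, 10 misses, 8 evictions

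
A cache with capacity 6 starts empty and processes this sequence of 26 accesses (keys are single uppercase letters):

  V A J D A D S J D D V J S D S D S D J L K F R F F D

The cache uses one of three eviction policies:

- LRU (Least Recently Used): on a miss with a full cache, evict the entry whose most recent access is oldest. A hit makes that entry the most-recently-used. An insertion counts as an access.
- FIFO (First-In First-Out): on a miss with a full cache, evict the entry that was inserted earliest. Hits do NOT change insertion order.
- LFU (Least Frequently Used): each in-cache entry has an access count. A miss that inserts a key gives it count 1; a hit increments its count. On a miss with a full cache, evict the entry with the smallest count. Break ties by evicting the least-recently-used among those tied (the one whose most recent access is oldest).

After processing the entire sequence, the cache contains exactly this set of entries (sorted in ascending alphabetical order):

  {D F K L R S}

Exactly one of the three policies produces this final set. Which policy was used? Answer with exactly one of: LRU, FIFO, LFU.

Simulating under each policy and comparing final sets:
  LRU: final set = {D F J K L R} -> differs
  FIFO: final set = {D F K L R S} -> MATCHES target
  LFU: final set = {A D F J S V} -> differs
Only FIFO produces the target set.

Answer: FIFO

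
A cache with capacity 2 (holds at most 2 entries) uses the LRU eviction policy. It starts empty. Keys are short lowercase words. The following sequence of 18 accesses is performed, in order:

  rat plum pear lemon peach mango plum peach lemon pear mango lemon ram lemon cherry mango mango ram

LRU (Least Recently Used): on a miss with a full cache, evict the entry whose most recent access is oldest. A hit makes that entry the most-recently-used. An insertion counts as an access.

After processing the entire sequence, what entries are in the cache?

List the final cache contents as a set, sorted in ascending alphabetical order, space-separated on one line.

LRU simulation (capacity=2):
  1. access rat: MISS. Cache (LRU->MRU): [rat]
  2. access plum: MISS. Cache (LRU->MRU): [rat plum]
  3. access pear: MISS, evict rat. Cache (LRU->MRU): [plum pear]
  4. access lemon: MISS, evict plum. Cache (LRU->MRU): [pear lemon]
  5. access peach: MISS, evict pear. Cache (LRU->MRU): [lemon peach]
  6. access mango: MISS, evict lemon. Cache (LRU->MRU): [peach mango]
  7. access plum: MISS, evict peach. Cache (LRU->MRU): [mango plum]
  8. access peach: MISS, evict mango. Cache (LRU->MRU): [plum peach]
  9. access lemon: MISS, evict plum. Cache (LRU->MRU): [peach lemon]
  10. access pear: MISS, evict peach. Cache (LRU->MRU): [lemon pear]
  11. access mango: MISS, evict lemon. Cache (LRU->MRU): [pear mango]
  12. access lemon: MISS, evict pear. Cache (LRU->MRU): [mango lemon]
  13. access ram: MISS, evict mango. Cache (LRU->MRU): [lemon ram]
  14. access lemon: HIT. Cache (LRU->MRU): [ram lemon]
  15. access cherry: MISS, evict ram. Cache (LRU->MRU): [lemon cherry]
  16. access mango: MISS, evict lemon. Cache (LRU->MRU): [cherry mango]
  17. access mango: HIT. Cache (LRU->MRU): [cherry mango]
  18. access ram: MISS, evict cherry. Cache (LRU->MRU): [mango ram]
Total: 2 hits, 16 misses, 14 evictions

Answer: mango ram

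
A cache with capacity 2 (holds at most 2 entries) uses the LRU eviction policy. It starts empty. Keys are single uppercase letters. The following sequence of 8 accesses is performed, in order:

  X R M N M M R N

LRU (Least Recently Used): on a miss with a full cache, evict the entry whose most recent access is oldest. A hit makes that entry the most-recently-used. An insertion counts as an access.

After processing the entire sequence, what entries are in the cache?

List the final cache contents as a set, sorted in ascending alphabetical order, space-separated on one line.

LRU simulation (capacity=2):
  1. access X: MISS. Cache (LRU->MRU): [X]
  2. access R: MISS. Cache (LRU->MRU): [X R]
  3. access M: MISS, evict X. Cache (LRU->MRU): [R M]
  4. access N: MISS, evict R. Cache (LRU->MRU): [M N]
  5. access M: HIT. Cache (LRU->MRU): [N M]
  6. access M: HIT. Cache (LRU->MRU): [N M]
  7. access R: MISS, evict N. Cache (LRU->MRU): [M R]
  8. access N: MISS, evict M. Cache (LRU->MRU): [R N]
Total: 2 hits, 6 misses, 4 evictions

Answer: N R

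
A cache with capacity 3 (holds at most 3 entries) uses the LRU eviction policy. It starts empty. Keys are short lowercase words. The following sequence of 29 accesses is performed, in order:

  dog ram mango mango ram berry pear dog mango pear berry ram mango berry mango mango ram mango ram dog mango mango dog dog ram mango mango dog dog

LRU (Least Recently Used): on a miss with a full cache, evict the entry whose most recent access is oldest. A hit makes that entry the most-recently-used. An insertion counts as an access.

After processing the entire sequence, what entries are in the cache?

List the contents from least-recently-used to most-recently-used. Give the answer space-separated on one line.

LRU simulation (capacity=3):
  1. access dog: MISS. Cache (LRU->MRU): [dog]
  2. access ram: MISS. Cache (LRU->MRU): [dog ram]
  3. access mango: MISS. Cache (LRU->MRU): [dog ram mango]
  4. access mango: HIT. Cache (LRU->MRU): [dog ram mango]
  5. access ram: HIT. Cache (LRU->MRU): [dog mango ram]
  6. access berry: MISS, evict dog. Cache (LRU->MRU): [mango ram berry]
  7. access pear: MISS, evict mango. Cache (LRU->MRU): [ram berry pear]
  8. access dog: MISS, evict ram. Cache (LRU->MRU): [berry pear dog]
  9. access mango: MISS, evict berry. Cache (LRU->MRU): [pear dog mango]
  10. access pear: HIT. Cache (LRU->MRU): [dog mango pear]
  11. access berry: MISS, evict dog. Cache (LRU->MRU): [mango pear berry]
  12. access ram: MISS, evict mango. Cache (LRU->MRU): [pear berry ram]
  13. access mango: MISS, evict pear. Cache (LRU->MRU): [berry ram mango]
  14. access berry: HIT. Cache (LRU->MRU): [ram mango berry]
  15. access mango: HIT. Cache (LRU->MRU): [ram berry mango]
  16. access mango: HIT. Cache (LRU->MRU): [ram berry mango]
  17. access ram: HIT. Cache (LRU->MRU): [berry mango ram]
  18. access mango: HIT. Cache (LRU->MRU): [berry ram mango]
  19. access ram: HIT. Cache (LRU->MRU): [berry mango ram]
  20. access dog: MISS, evict berry. Cache (LRU->MRU): [mango ram dog]
  21. access mango: HIT. Cache (LRU->MRU): [ram dog mango]
  22. access mango: HIT. Cache (LRU->MRU): [ram dog mango]
  23. access dog: HIT. Cache (LRU->MRU): [ram mango dog]
  24. access dog: HIT. Cache (LRU->MRU): [ram mango dog]
  25. access ram: HIT. Cache (LRU->MRU): [mango dog ram]
  26. access mango: HIT. Cache (LRU->MRU): [dog ram mango]
  27. access mango: HIT. Cache (LRU->MRU): [dog ram mango]
  28. access dog: HIT. Cache (LRU->MRU): [ram mango dog]
  29. access dog: HIT. Cache (LRU->MRU): [ram mango dog]
Total: 18 hits, 11 misses, 8 evictions

Answer: ram mango dog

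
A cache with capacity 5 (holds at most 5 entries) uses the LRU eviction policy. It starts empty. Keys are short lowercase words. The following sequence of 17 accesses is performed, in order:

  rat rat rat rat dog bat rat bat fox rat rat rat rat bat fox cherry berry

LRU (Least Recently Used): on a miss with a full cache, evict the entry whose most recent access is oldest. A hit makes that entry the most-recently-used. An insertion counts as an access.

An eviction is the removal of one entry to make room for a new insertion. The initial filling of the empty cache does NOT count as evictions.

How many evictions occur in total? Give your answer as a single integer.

Answer: 1

Derivation:
LRU simulation (capacity=5):
  1. access rat: MISS. Cache (LRU->MRU): [rat]
  2. access rat: HIT. Cache (LRU->MRU): [rat]
  3. access rat: HIT. Cache (LRU->MRU): [rat]
  4. access rat: HIT. Cache (LRU->MRU): [rat]
  5. access dog: MISS. Cache (LRU->MRU): [rat dog]
  6. access bat: MISS. Cache (LRU->MRU): [rat dog bat]
  7. access rat: HIT. Cache (LRU->MRU): [dog bat rat]
  8. access bat: HIT. Cache (LRU->MRU): [dog rat bat]
  9. access fox: MISS. Cache (LRU->MRU): [dog rat bat fox]
  10. access rat: HIT. Cache (LRU->MRU): [dog bat fox rat]
  11. access rat: HIT. Cache (LRU->MRU): [dog bat fox rat]
  12. access rat: HIT. Cache (LRU->MRU): [dog bat fox rat]
  13. access rat: HIT. Cache (LRU->MRU): [dog bat fox rat]
  14. access bat: HIT. Cache (LRU->MRU): [dog fox rat bat]
  15. access fox: HIT. Cache (LRU->MRU): [dog rat bat fox]
  16. access cherry: MISS. Cache (LRU->MRU): [dog rat bat fox cherry]
  17. access berry: MISS, evict dog. Cache (LRU->MRU): [rat bat fox cherry berry]
Total: 11 hits, 6 misses, 1 evictions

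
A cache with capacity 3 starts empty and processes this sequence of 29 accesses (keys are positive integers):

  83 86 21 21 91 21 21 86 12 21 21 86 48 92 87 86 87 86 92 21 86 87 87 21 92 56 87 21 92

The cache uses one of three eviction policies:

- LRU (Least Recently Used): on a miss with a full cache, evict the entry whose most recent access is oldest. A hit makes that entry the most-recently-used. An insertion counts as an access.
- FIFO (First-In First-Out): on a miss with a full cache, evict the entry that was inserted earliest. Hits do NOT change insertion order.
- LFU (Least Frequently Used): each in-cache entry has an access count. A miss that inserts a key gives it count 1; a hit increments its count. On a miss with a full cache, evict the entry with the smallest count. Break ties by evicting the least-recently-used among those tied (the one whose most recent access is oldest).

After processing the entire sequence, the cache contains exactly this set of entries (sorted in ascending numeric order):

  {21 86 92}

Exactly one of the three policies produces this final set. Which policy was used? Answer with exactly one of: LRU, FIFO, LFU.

Simulating under each policy and comparing final sets:
  LRU: final set = {21 87 92} -> differs
  FIFO: final set = {21 87 92} -> differs
  LFU: final set = {21 86 92} -> MATCHES target
Only LFU produces the target set.

Answer: LFU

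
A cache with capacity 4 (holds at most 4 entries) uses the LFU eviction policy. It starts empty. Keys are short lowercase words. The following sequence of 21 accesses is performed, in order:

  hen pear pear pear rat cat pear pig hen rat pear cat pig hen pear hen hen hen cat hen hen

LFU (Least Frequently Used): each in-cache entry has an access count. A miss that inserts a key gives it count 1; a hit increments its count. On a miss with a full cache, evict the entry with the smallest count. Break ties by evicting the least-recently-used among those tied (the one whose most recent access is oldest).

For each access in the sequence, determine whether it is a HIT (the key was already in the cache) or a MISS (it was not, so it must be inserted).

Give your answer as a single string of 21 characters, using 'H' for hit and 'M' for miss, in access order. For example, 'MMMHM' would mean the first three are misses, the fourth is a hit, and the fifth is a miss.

Answer: MMHHMMHMMMHMMMHHHHHHH

Derivation:
LFU simulation (capacity=4):
  1. access hen: MISS. Cache: [hen(c=1)]
  2. access pear: MISS. Cache: [hen(c=1) pear(c=1)]
  3. access pear: HIT, count now 2. Cache: [hen(c=1) pear(c=2)]
  4. access pear: HIT, count now 3. Cache: [hen(c=1) pear(c=3)]
  5. access rat: MISS. Cache: [hen(c=1) rat(c=1) pear(c=3)]
  6. access cat: MISS. Cache: [hen(c=1) rat(c=1) cat(c=1) pear(c=3)]
  7. access pear: HIT, count now 4. Cache: [hen(c=1) rat(c=1) cat(c=1) pear(c=4)]
  8. access pig: MISS, evict hen(c=1). Cache: [rat(c=1) cat(c=1) pig(c=1) pear(c=4)]
  9. access hen: MISS, evict rat(c=1). Cache: [cat(c=1) pig(c=1) hen(c=1) pear(c=4)]
  10. access rat: MISS, evict cat(c=1). Cache: [pig(c=1) hen(c=1) rat(c=1) pear(c=4)]
  11. access pear: HIT, count now 5. Cache: [pig(c=1) hen(c=1) rat(c=1) pear(c=5)]
  12. access cat: MISS, evict pig(c=1). Cache: [hen(c=1) rat(c=1) cat(c=1) pear(c=5)]
  13. access pig: MISS, evict hen(c=1). Cache: [rat(c=1) cat(c=1) pig(c=1) pear(c=5)]
  14. access hen: MISS, evict rat(c=1). Cache: [cat(c=1) pig(c=1) hen(c=1) pear(c=5)]
  15. access pear: HIT, count now 6. Cache: [cat(c=1) pig(c=1) hen(c=1) pear(c=6)]
  16. access hen: HIT, count now 2. Cache: [cat(c=1) pig(c=1) hen(c=2) pear(c=6)]
  17. access hen: HIT, count now 3. Cache: [cat(c=1) pig(c=1) hen(c=3) pear(c=6)]
  18. access hen: HIT, count now 4. Cache: [cat(c=1) pig(c=1) hen(c=4) pear(c=6)]
  19. access cat: HIT, count now 2. Cache: [pig(c=1) cat(c=2) hen(c=4) pear(c=6)]
  20. access hen: HIT, count now 5. Cache: [pig(c=1) cat(c=2) hen(c=5) pear(c=6)]
  21. access hen: HIT, count now 6. Cache: [pig(c=1) cat(c=2) pear(c=6) hen(c=6)]
Total: 11 hits, 10 misses, 6 evictions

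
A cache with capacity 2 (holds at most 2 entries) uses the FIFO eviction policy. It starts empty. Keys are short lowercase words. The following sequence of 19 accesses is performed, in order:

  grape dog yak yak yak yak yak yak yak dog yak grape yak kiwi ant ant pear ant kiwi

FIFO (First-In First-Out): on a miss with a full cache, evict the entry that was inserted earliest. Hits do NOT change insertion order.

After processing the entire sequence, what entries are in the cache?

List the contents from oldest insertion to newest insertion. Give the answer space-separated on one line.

FIFO simulation (capacity=2):
  1. access grape: MISS. Cache (old->new): [grape]
  2. access dog: MISS. Cache (old->new): [grape dog]
  3. access yak: MISS, evict grape. Cache (old->new): [dog yak]
  4. access yak: HIT. Cache (old->new): [dog yak]
  5. access yak: HIT. Cache (old->new): [dog yak]
  6. access yak: HIT. Cache (old->new): [dog yak]
  7. access yak: HIT. Cache (old->new): [dog yak]
  8. access yak: HIT. Cache (old->new): [dog yak]
  9. access yak: HIT. Cache (old->new): [dog yak]
  10. access dog: HIT. Cache (old->new): [dog yak]
  11. access yak: HIT. Cache (old->new): [dog yak]
  12. access grape: MISS, evict dog. Cache (old->new): [yak grape]
  13. access yak: HIT. Cache (old->new): [yak grape]
  14. access kiwi: MISS, evict yak. Cache (old->new): [grape kiwi]
  15. access ant: MISS, evict grape. Cache (old->new): [kiwi ant]
  16. access ant: HIT. Cache (old->new): [kiwi ant]
  17. access pear: MISS, evict kiwi. Cache (old->new): [ant pear]
  18. access ant: HIT. Cache (old->new): [ant pear]
  19. access kiwi: MISS, evict ant. Cache (old->new): [pear kiwi]
Total: 11 hits, 8 misses, 6 evictions

Answer: pear kiwi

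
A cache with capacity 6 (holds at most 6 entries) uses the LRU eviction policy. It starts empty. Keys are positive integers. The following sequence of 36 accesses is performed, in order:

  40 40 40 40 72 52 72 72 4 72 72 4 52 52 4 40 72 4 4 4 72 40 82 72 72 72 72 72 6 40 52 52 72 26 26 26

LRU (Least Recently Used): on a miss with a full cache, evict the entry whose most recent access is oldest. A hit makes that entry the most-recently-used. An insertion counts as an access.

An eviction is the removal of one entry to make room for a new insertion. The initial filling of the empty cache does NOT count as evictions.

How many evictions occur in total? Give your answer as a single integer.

LRU simulation (capacity=6):
  1. access 40: MISS. Cache (LRU->MRU): [40]
  2. access 40: HIT. Cache (LRU->MRU): [40]
  3. access 40: HIT. Cache (LRU->MRU): [40]
  4. access 40: HIT. Cache (LRU->MRU): [40]
  5. access 72: MISS. Cache (LRU->MRU): [40 72]
  6. access 52: MISS. Cache (LRU->MRU): [40 72 52]
  7. access 72: HIT. Cache (LRU->MRU): [40 52 72]
  8. access 72: HIT. Cache (LRU->MRU): [40 52 72]
  9. access 4: MISS. Cache (LRU->MRU): [40 52 72 4]
  10. access 72: HIT. Cache (LRU->MRU): [40 52 4 72]
  11. access 72: HIT. Cache (LRU->MRU): [40 52 4 72]
  12. access 4: HIT. Cache (LRU->MRU): [40 52 72 4]
  13. access 52: HIT. Cache (LRU->MRU): [40 72 4 52]
  14. access 52: HIT. Cache (LRU->MRU): [40 72 4 52]
  15. access 4: HIT. Cache (LRU->MRU): [40 72 52 4]
  16. access 40: HIT. Cache (LRU->MRU): [72 52 4 40]
  17. access 72: HIT. Cache (LRU->MRU): [52 4 40 72]
  18. access 4: HIT. Cache (LRU->MRU): [52 40 72 4]
  19. access 4: HIT. Cache (LRU->MRU): [52 40 72 4]
  20. access 4: HIT. Cache (LRU->MRU): [52 40 72 4]
  21. access 72: HIT. Cache (LRU->MRU): [52 40 4 72]
  22. access 40: HIT. Cache (LRU->MRU): [52 4 72 40]
  23. access 82: MISS. Cache (LRU->MRU): [52 4 72 40 82]
  24. access 72: HIT. Cache (LRU->MRU): [52 4 40 82 72]
  25. access 72: HIT. Cache (LRU->MRU): [52 4 40 82 72]
  26. access 72: HIT. Cache (LRU->MRU): [52 4 40 82 72]
  27. access 72: HIT. Cache (LRU->MRU): [52 4 40 82 72]
  28. access 72: HIT. Cache (LRU->MRU): [52 4 40 82 72]
  29. access 6: MISS. Cache (LRU->MRU): [52 4 40 82 72 6]
  30. access 40: HIT. Cache (LRU->MRU): [52 4 82 72 6 40]
  31. access 52: HIT. Cache (LRU->MRU): [4 82 72 6 40 52]
  32. access 52: HIT. Cache (LRU->MRU): [4 82 72 6 40 52]
  33. access 72: HIT. Cache (LRU->MRU): [4 82 6 40 52 72]
  34. access 26: MISS, evict 4. Cache (LRU->MRU): [82 6 40 52 72 26]
  35. access 26: HIT. Cache (LRU->MRU): [82 6 40 52 72 26]
  36. access 26: HIT. Cache (LRU->MRU): [82 6 40 52 72 26]
Total: 29 hits, 7 misses, 1 evictions

Answer: 1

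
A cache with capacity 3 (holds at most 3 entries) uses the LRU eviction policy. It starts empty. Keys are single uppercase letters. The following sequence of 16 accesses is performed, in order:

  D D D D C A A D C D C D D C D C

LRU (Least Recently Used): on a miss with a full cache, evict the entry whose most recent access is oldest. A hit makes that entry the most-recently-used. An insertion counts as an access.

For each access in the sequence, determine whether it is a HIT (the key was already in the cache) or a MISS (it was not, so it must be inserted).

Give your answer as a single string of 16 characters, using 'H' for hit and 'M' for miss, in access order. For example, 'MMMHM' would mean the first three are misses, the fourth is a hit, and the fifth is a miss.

LRU simulation (capacity=3):
  1. access D: MISS. Cache (LRU->MRU): [D]
  2. access D: HIT. Cache (LRU->MRU): [D]
  3. access D: HIT. Cache (LRU->MRU): [D]
  4. access D: HIT. Cache (LRU->MRU): [D]
  5. access C: MISS. Cache (LRU->MRU): [D C]
  6. access A: MISS. Cache (LRU->MRU): [D C A]
  7. access A: HIT. Cache (LRU->MRU): [D C A]
  8. access D: HIT. Cache (LRU->MRU): [C A D]
  9. access C: HIT. Cache (LRU->MRU): [A D C]
  10. access D: HIT. Cache (LRU->MRU): [A C D]
  11. access C: HIT. Cache (LRU->MRU): [A D C]
  12. access D: HIT. Cache (LRU->MRU): [A C D]
  13. access D: HIT. Cache (LRU->MRU): [A C D]
  14. access C: HIT. Cache (LRU->MRU): [A D C]
  15. access D: HIT. Cache (LRU->MRU): [A C D]
  16. access C: HIT. Cache (LRU->MRU): [A D C]
Total: 13 hits, 3 misses, 0 evictions

Answer: MHHHMMHHHHHHHHHH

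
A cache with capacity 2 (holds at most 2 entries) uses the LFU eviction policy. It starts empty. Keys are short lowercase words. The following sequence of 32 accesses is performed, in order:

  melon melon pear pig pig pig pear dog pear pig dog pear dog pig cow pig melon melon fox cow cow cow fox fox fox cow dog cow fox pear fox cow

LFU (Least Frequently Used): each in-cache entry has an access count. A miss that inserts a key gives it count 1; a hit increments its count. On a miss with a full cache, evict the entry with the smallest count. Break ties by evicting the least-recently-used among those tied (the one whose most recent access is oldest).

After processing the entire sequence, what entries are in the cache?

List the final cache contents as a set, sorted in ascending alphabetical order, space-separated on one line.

Answer: cow pig

Derivation:
LFU simulation (capacity=2):
  1. access melon: MISS. Cache: [melon(c=1)]
  2. access melon: HIT, count now 2. Cache: [melon(c=2)]
  3. access pear: MISS. Cache: [pear(c=1) melon(c=2)]
  4. access pig: MISS, evict pear(c=1). Cache: [pig(c=1) melon(c=2)]
  5. access pig: HIT, count now 2. Cache: [melon(c=2) pig(c=2)]
  6. access pig: HIT, count now 3. Cache: [melon(c=2) pig(c=3)]
  7. access pear: MISS, evict melon(c=2). Cache: [pear(c=1) pig(c=3)]
  8. access dog: MISS, evict pear(c=1). Cache: [dog(c=1) pig(c=3)]
  9. access pear: MISS, evict dog(c=1). Cache: [pear(c=1) pig(c=3)]
  10. access pig: HIT, count now 4. Cache: [pear(c=1) pig(c=4)]
  11. access dog: MISS, evict pear(c=1). Cache: [dog(c=1) pig(c=4)]
  12. access pear: MISS, evict dog(c=1). Cache: [pear(c=1) pig(c=4)]
  13. access dog: MISS, evict pear(c=1). Cache: [dog(c=1) pig(c=4)]
  14. access pig: HIT, count now 5. Cache: [dog(c=1) pig(c=5)]
  15. access cow: MISS, evict dog(c=1). Cache: [cow(c=1) pig(c=5)]
  16. access pig: HIT, count now 6. Cache: [cow(c=1) pig(c=6)]
  17. access melon: MISS, evict cow(c=1). Cache: [melon(c=1) pig(c=6)]
  18. access melon: HIT, count now 2. Cache: [melon(c=2) pig(c=6)]
  19. access fox: MISS, evict melon(c=2). Cache: [fox(c=1) pig(c=6)]
  20. access cow: MISS, evict fox(c=1). Cache: [cow(c=1) pig(c=6)]
  21. access cow: HIT, count now 2. Cache: [cow(c=2) pig(c=6)]
  22. access cow: HIT, count now 3. Cache: [cow(c=3) pig(c=6)]
  23. access fox: MISS, evict cow(c=3). Cache: [fox(c=1) pig(c=6)]
  24. access fox: HIT, count now 2. Cache: [fox(c=2) pig(c=6)]
  25. access fox: HIT, count now 3. Cache: [fox(c=3) pig(c=6)]
  26. access cow: MISS, evict fox(c=3). Cache: [cow(c=1) pig(c=6)]
  27. access dog: MISS, evict cow(c=1). Cache: [dog(c=1) pig(c=6)]
  28. access cow: MISS, evict dog(c=1). Cache: [cow(c=1) pig(c=6)]
  29. access fox: MISS, evict cow(c=1). Cache: [fox(c=1) pig(c=6)]
  30. access pear: MISS, evict fox(c=1). Cache: [pear(c=1) pig(c=6)]
  31. access fox: MISS, evict pear(c=1). Cache: [fox(c=1) pig(c=6)]
  32. access cow: MISS, evict fox(c=1). Cache: [cow(c=1) pig(c=6)]
Total: 11 hits, 21 misses, 19 evictions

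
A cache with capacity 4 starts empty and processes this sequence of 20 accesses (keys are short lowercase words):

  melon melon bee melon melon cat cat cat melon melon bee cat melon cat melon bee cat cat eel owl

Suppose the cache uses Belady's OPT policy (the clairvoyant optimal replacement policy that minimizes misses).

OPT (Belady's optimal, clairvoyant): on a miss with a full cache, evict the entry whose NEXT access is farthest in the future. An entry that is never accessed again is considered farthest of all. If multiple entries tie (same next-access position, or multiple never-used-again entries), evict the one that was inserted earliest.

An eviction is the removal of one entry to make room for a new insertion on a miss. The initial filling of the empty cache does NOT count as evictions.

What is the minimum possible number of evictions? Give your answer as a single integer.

OPT (Belady) simulation (capacity=4):
  1. access melon: MISS. Cache: [melon]
  2. access melon: HIT. Next use of melon: step 4. Cache: [melon]
  3. access bee: MISS. Cache: [melon bee]
  4. access melon: HIT. Next use of melon: step 5. Cache: [melon bee]
  5. access melon: HIT. Next use of melon: step 9. Cache: [melon bee]
  6. access cat: MISS. Cache: [melon bee cat]
  7. access cat: HIT. Next use of cat: step 8. Cache: [melon bee cat]
  8. access cat: HIT. Next use of cat: step 12. Cache: [melon bee cat]
  9. access melon: HIT. Next use of melon: step 10. Cache: [melon bee cat]
  10. access melon: HIT. Next use of melon: step 13. Cache: [melon bee cat]
  11. access bee: HIT. Next use of bee: step 16. Cache: [melon bee cat]
  12. access cat: HIT. Next use of cat: step 14. Cache: [melon bee cat]
  13. access melon: HIT. Next use of melon: step 15. Cache: [melon bee cat]
  14. access cat: HIT. Next use of cat: step 17. Cache: [melon bee cat]
  15. access melon: HIT. Next use of melon: never. Cache: [melon bee cat]
  16. access bee: HIT. Next use of bee: never. Cache: [melon bee cat]
  17. access cat: HIT. Next use of cat: step 18. Cache: [melon bee cat]
  18. access cat: HIT. Next use of cat: never. Cache: [melon bee cat]
  19. access eel: MISS. Cache: [melon bee cat eel]
  20. access owl: MISS, evict melon (next use: never). Cache: [bee cat eel owl]
Total: 15 hits, 5 misses, 1 evictions

Answer: 1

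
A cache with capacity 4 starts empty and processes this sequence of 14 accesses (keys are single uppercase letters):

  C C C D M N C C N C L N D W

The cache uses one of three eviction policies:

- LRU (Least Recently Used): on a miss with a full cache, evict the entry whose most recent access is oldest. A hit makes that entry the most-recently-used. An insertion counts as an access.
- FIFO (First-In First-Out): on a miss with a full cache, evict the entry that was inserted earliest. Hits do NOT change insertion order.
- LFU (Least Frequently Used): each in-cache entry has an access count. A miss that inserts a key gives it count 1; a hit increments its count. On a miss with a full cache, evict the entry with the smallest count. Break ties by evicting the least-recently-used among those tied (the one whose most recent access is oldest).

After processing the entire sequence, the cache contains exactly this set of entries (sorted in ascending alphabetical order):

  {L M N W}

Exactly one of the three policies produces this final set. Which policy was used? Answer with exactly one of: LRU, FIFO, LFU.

Simulating under each policy and comparing final sets:
  LRU: final set = {D L N W} -> differs
  FIFO: final set = {L M N W} -> MATCHES target
  LFU: final set = {C D N W} -> differs
Only FIFO produces the target set.

Answer: FIFO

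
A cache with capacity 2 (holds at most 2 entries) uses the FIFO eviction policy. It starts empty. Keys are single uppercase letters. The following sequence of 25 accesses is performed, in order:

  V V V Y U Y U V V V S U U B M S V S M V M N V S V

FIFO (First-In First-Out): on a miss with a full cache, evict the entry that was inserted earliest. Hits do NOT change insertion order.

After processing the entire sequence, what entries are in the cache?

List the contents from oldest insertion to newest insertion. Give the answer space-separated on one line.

Answer: V S

Derivation:
FIFO simulation (capacity=2):
  1. access V: MISS. Cache (old->new): [V]
  2. access V: HIT. Cache (old->new): [V]
  3. access V: HIT. Cache (old->new): [V]
  4. access Y: MISS. Cache (old->new): [V Y]
  5. access U: MISS, evict V. Cache (old->new): [Y U]
  6. access Y: HIT. Cache (old->new): [Y U]
  7. access U: HIT. Cache (old->new): [Y U]
  8. access V: MISS, evict Y. Cache (old->new): [U V]
  9. access V: HIT. Cache (old->new): [U V]
  10. access V: HIT. Cache (old->new): [U V]
  11. access S: MISS, evict U. Cache (old->new): [V S]
  12. access U: MISS, evict V. Cache (old->new): [S U]
  13. access U: HIT. Cache (old->new): [S U]
  14. access B: MISS, evict S. Cache (old->new): [U B]
  15. access M: MISS, evict U. Cache (old->new): [B M]
  16. access S: MISS, evict B. Cache (old->new): [M S]
  17. access V: MISS, evict M. Cache (old->new): [S V]
  18. access S: HIT. Cache (old->new): [S V]
  19. access M: MISS, evict S. Cache (old->new): [V M]
  20. access V: HIT. Cache (old->new): [V M]
  21. access M: HIT. Cache (old->new): [V M]
  22. access N: MISS, evict V. Cache (old->new): [M N]
  23. access V: MISS, evict M. Cache (old->new): [N V]
  24. access S: MISS, evict N. Cache (old->new): [V S]
  25. access V: HIT. Cache (old->new): [V S]
Total: 11 hits, 14 misses, 12 evictions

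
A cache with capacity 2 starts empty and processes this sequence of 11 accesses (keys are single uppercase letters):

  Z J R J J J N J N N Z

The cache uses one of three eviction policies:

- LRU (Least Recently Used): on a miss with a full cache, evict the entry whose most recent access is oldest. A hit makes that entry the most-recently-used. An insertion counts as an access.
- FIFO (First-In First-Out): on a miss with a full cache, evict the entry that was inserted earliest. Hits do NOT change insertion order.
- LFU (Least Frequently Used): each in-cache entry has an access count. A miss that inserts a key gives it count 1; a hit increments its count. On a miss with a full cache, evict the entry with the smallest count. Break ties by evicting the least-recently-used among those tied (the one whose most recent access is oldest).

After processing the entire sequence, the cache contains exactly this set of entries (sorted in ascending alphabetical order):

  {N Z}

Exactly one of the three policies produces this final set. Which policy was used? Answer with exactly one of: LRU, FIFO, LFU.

Simulating under each policy and comparing final sets:
  LRU: final set = {N Z} -> MATCHES target
  FIFO: final set = {J Z} -> differs
  LFU: final set = {J Z} -> differs
Only LRU produces the target set.

Answer: LRU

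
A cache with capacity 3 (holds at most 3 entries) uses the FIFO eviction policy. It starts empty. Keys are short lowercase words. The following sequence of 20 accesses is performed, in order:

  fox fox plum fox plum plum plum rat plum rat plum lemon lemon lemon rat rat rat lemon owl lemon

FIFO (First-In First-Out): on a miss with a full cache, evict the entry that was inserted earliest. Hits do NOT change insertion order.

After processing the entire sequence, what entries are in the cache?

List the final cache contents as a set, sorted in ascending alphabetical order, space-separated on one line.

FIFO simulation (capacity=3):
  1. access fox: MISS. Cache (old->new): [fox]
  2. access fox: HIT. Cache (old->new): [fox]
  3. access plum: MISS. Cache (old->new): [fox plum]
  4. access fox: HIT. Cache (old->new): [fox plum]
  5. access plum: HIT. Cache (old->new): [fox plum]
  6. access plum: HIT. Cache (old->new): [fox plum]
  7. access plum: HIT. Cache (old->new): [fox plum]
  8. access rat: MISS. Cache (old->new): [fox plum rat]
  9. access plum: HIT. Cache (old->new): [fox plum rat]
  10. access rat: HIT. Cache (old->new): [fox plum rat]
  11. access plum: HIT. Cache (old->new): [fox plum rat]
  12. access lemon: MISS, evict fox. Cache (old->new): [plum rat lemon]
  13. access lemon: HIT. Cache (old->new): [plum rat lemon]
  14. access lemon: HIT. Cache (old->new): [plum rat lemon]
  15. access rat: HIT. Cache (old->new): [plum rat lemon]
  16. access rat: HIT. Cache (old->new): [plum rat lemon]
  17. access rat: HIT. Cache (old->new): [plum rat lemon]
  18. access lemon: HIT. Cache (old->new): [plum rat lemon]
  19. access owl: MISS, evict plum. Cache (old->new): [rat lemon owl]
  20. access lemon: HIT. Cache (old->new): [rat lemon owl]
Total: 15 hits, 5 misses, 2 evictions

Answer: lemon owl rat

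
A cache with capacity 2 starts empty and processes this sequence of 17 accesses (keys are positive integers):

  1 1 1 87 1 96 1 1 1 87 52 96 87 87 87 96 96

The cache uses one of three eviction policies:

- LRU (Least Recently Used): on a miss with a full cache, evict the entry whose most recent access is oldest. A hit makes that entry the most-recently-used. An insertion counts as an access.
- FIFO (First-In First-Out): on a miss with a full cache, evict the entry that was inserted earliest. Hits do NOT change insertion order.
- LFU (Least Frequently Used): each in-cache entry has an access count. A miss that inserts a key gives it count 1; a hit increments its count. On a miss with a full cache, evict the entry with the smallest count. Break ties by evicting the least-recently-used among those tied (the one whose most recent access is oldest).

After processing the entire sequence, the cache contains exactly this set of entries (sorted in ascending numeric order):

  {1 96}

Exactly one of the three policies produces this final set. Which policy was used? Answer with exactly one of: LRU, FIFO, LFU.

Answer: LFU

Derivation:
Simulating under each policy and comparing final sets:
  LRU: final set = {87 96} -> differs
  FIFO: final set = {87 96} -> differs
  LFU: final set = {1 96} -> MATCHES target
Only LFU produces the target set.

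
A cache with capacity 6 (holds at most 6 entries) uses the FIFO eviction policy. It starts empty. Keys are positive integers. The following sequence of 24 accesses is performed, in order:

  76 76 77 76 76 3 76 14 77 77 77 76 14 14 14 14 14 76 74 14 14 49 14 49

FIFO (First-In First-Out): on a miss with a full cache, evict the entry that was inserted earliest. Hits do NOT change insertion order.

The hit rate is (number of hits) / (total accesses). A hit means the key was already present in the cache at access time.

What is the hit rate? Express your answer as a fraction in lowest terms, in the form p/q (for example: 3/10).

FIFO simulation (capacity=6):
  1. access 76: MISS. Cache (old->new): [76]
  2. access 76: HIT. Cache (old->new): [76]
  3. access 77: MISS. Cache (old->new): [76 77]
  4. access 76: HIT. Cache (old->new): [76 77]
  5. access 76: HIT. Cache (old->new): [76 77]
  6. access 3: MISS. Cache (old->new): [76 77 3]
  7. access 76: HIT. Cache (old->new): [76 77 3]
  8. access 14: MISS. Cache (old->new): [76 77 3 14]
  9. access 77: HIT. Cache (old->new): [76 77 3 14]
  10. access 77: HIT. Cache (old->new): [76 77 3 14]
  11. access 77: HIT. Cache (old->new): [76 77 3 14]
  12. access 76: HIT. Cache (old->new): [76 77 3 14]
  13. access 14: HIT. Cache (old->new): [76 77 3 14]
  14. access 14: HIT. Cache (old->new): [76 77 3 14]
  15. access 14: HIT. Cache (old->new): [76 77 3 14]
  16. access 14: HIT. Cache (old->new): [76 77 3 14]
  17. access 14: HIT. Cache (old->new): [76 77 3 14]
  18. access 76: HIT. Cache (old->new): [76 77 3 14]
  19. access 74: MISS. Cache (old->new): [76 77 3 14 74]
  20. access 14: HIT. Cache (old->new): [76 77 3 14 74]
  21. access 14: HIT. Cache (old->new): [76 77 3 14 74]
  22. access 49: MISS. Cache (old->new): [76 77 3 14 74 49]
  23. access 14: HIT. Cache (old->new): [76 77 3 14 74 49]
  24. access 49: HIT. Cache (old->new): [76 77 3 14 74 49]
Total: 18 hits, 6 misses, 0 evictions

Hit rate = 18/24 = 3/4

Answer: 3/4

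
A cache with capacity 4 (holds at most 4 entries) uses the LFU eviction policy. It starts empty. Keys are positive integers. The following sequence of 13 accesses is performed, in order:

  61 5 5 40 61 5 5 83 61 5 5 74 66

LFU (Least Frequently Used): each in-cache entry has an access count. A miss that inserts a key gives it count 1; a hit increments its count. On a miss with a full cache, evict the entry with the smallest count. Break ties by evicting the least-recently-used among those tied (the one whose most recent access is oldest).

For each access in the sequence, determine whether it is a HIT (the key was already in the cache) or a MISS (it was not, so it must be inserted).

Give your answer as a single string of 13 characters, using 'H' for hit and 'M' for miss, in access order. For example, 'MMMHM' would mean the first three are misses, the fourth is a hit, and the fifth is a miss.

Answer: MMHMHHHMHHHMM

Derivation:
LFU simulation (capacity=4):
  1. access 61: MISS. Cache: [61(c=1)]
  2. access 5: MISS. Cache: [61(c=1) 5(c=1)]
  3. access 5: HIT, count now 2. Cache: [61(c=1) 5(c=2)]
  4. access 40: MISS. Cache: [61(c=1) 40(c=1) 5(c=2)]
  5. access 61: HIT, count now 2. Cache: [40(c=1) 5(c=2) 61(c=2)]
  6. access 5: HIT, count now 3. Cache: [40(c=1) 61(c=2) 5(c=3)]
  7. access 5: HIT, count now 4. Cache: [40(c=1) 61(c=2) 5(c=4)]
  8. access 83: MISS. Cache: [40(c=1) 83(c=1) 61(c=2) 5(c=4)]
  9. access 61: HIT, count now 3. Cache: [40(c=1) 83(c=1) 61(c=3) 5(c=4)]
  10. access 5: HIT, count now 5. Cache: [40(c=1) 83(c=1) 61(c=3) 5(c=5)]
  11. access 5: HIT, count now 6. Cache: [40(c=1) 83(c=1) 61(c=3) 5(c=6)]
  12. access 74: MISS, evict 40(c=1). Cache: [83(c=1) 74(c=1) 61(c=3) 5(c=6)]
  13. access 66: MISS, evict 83(c=1). Cache: [74(c=1) 66(c=1) 61(c=3) 5(c=6)]
Total: 7 hits, 6 misses, 2 evictions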